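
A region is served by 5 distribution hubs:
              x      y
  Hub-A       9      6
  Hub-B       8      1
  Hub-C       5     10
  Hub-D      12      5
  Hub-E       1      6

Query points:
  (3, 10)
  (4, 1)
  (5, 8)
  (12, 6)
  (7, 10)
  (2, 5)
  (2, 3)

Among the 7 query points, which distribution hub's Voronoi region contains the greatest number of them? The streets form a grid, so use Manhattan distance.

(3, 10) — d to each: Hub-A:10, Hub-B:14, Hub-C:2, Hub-D:14, Hub-E:6 → nearest is Hub-C
(4, 1) — d to each: Hub-A:10, Hub-B:4, Hub-C:10, Hub-D:12, Hub-E:8 → nearest is Hub-B
(5, 8) — d to each: Hub-A:6, Hub-B:10, Hub-C:2, Hub-D:10, Hub-E:6 → nearest is Hub-C
(12, 6) — d to each: Hub-A:3, Hub-B:9, Hub-C:11, Hub-D:1, Hub-E:11 → nearest is Hub-D
(7, 10) — d to each: Hub-A:6, Hub-B:10, Hub-C:2, Hub-D:10, Hub-E:10 → nearest is Hub-C
(2, 5) — d to each: Hub-A:8, Hub-B:10, Hub-C:8, Hub-D:10, Hub-E:2 → nearest is Hub-E
(2, 3) — d to each: Hub-A:10, Hub-B:8, Hub-C:10, Hub-D:12, Hub-E:4 → nearest is Hub-E
Tally — Hub-B:1, Hub-C:3, Hub-D:1, Hub-E:2. Hub-C captures the most (3).

Hub-C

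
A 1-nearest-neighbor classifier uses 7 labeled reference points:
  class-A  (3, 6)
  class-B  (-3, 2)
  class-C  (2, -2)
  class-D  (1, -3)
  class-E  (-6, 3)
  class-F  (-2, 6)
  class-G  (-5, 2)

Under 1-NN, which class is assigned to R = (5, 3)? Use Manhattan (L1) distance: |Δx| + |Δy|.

d(R, class-A) = |5−3| + |3−6| = 2 + 3 = 5
d(R, class-B) = |5−(-3)| + |3−2| = 8 + 1 = 9
d(R, class-C) = |5−2| + |3−(-2)| = 3 + 5 = 8
d(R, class-D) = |5−1| + |3−(-3)| = 4 + 6 = 10
d(R, class-E) = |5−(-6)| + |3−3| = 11 + 0 = 11
d(R, class-F) = |5−(-2)| + |3−6| = 7 + 3 = 10
d(R, class-G) = |5−(-5)| + |3−2| = 10 + 1 = 11
Minimum is at class-A.

class-A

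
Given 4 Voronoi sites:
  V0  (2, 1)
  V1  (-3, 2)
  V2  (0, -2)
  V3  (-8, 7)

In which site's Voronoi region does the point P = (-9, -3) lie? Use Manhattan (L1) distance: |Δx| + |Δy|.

d(P,V0) = |-9−2| + |-3−1| = 11 + 4 = 15
d(P,V1) = |-9−(-3)| + |-3−2| = 6 + 5 = 11
d(P,V2) = |-9−0| + |-3−(-2)| = 9 + 1 = 10
d(P,V3) = |-9−(-8)| + |-3−7| = 1 + 10 = 11
Minimum is at V2.

V2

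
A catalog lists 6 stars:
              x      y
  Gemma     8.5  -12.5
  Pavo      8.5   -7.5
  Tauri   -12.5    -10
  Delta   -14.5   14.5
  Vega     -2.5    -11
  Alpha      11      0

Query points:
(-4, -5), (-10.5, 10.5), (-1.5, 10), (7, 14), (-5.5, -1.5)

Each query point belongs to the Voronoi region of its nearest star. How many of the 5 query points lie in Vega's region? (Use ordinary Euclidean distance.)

(-4, -5) — d² to each: Gemma:212.5, Pavo:162.5, Tauri:97.25, Delta:490.5, Vega:38.25, Alpha:250 → nearest is Vega
(-10.5, 10.5) — d² to each: Gemma:890, Pavo:685, Tauri:424.25, Delta:32, Vega:526.25, Alpha:572.5 → nearest is Delta
(-1.5, 10) — d² to each: Gemma:606.25, Pavo:406.25, Tauri:521, Delta:189.25, Vega:442, Alpha:256.25 → nearest is Delta
(7, 14) — d² to each: Gemma:704.5, Pavo:464.5, Tauri:956.25, Delta:462.5, Vega:715.25, Alpha:212 → nearest is Alpha
(-5.5, -1.5) — d² to each: Gemma:317, Pavo:232, Tauri:121.25, Delta:337, Vega:99.25, Alpha:274.5 → nearest is Vega
2 of the 5 points have Vega as nearest.

2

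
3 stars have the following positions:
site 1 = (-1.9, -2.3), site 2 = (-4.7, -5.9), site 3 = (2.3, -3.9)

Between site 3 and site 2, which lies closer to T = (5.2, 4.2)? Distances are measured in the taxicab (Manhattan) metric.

site 3

d(T, site 3) = |5.2−2.3| + |4.2−(-3.9)| = 2.9 + 8.1 = 11
d(T, site 2) = |5.2−(-4.7)| + |4.2−(-5.9)| = 9.9 + 10.1 = 20
11 < 20, so site 3 is closer.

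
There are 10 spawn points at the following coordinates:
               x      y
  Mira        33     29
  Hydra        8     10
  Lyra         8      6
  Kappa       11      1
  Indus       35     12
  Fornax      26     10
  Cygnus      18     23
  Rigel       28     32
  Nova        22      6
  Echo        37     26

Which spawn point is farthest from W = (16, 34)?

Kappa

Since √ is increasing, it suffices to compare squared distances:
d²(W, Mira) = (16−33)² + (34−29)² = 289 + 25 = 314
d²(W, Hydra) = (16−8)² + (34−10)² = 64 + 576 = 640
d²(W, Lyra) = (16−8)² + (34−6)² = 64 + 784 = 848
d²(W, Kappa) = (16−11)² + (34−1)² = 25 + 1089 = 1114
d²(W, Indus) = (16−35)² + (34−12)² = 361 + 484 = 845
d²(W, Fornax) = (16−26)² + (34−10)² = 100 + 576 = 676
d²(W, Cygnus) = (16−18)² + (34−23)² = 4 + 121 = 125
d²(W, Rigel) = (16−28)² + (34−32)² = 144 + 4 = 148
d²(W, Nova) = (16−22)² + (34−6)² = 36 + 784 = 820
d²(W, Echo) = (16−37)² + (34−26)² = 441 + 64 = 505
The largest is to Kappa.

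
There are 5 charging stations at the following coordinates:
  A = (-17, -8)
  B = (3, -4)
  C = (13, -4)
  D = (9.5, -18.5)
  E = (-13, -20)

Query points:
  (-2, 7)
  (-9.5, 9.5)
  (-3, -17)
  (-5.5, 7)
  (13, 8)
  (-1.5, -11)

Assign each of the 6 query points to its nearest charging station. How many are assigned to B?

(-2, 7) — d² to each: A:450, B:146, C:346, D:782.5, E:850 → nearest is B
(-9.5, 9.5) — d² to each: A:362.5, B:338.5, C:688.5, D:1145, E:882.5 → nearest is B
(-3, -17) — d² to each: A:277, B:205, C:425, D:158.5, E:109 → nearest is E
(-5.5, 7) — d² to each: A:357.25, B:193.25, C:463.25, D:875.25, E:785.25 → nearest is B
(13, 8) — d² to each: A:1156, B:244, C:144, D:714.5, E:1460 → nearest is C
(-1.5, -11) — d² to each: A:249.25, B:69.25, C:259.25, D:177.25, E:213.25 → nearest is B
4 of the 6 points have B as nearest.

4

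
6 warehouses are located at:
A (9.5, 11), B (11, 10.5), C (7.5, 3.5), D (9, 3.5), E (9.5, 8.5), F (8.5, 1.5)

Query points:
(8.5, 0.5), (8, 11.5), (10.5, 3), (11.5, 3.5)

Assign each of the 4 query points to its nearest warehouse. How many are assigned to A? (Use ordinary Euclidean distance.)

(8.5, 0.5) — d² to each: A:111.25, B:106.25, C:10, D:9.25, E:65, F:1 → nearest is F
(8, 11.5) — d² to each: A:2.5, B:10, C:64.25, D:65, E:11.25, F:100.25 → nearest is A
(10.5, 3) — d² to each: A:65, B:56.5, C:9.25, D:2.5, E:31.25, F:6.25 → nearest is D
(11.5, 3.5) — d² to each: A:60.25, B:49.25, C:16, D:6.25, E:29, F:13 → nearest is D
1 of the 4 points has A as nearest.

1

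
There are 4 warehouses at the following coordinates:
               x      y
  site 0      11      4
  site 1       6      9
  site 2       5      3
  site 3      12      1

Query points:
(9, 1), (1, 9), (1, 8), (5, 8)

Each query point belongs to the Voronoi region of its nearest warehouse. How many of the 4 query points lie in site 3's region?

1

(9, 1) — d² to each: site 0:13, site 1:73, site 2:20, site 3:9 → nearest is site 3
(1, 9) — d² to each: site 0:125, site 1:25, site 2:52, site 3:185 → nearest is site 1
(1, 8) — d² to each: site 0:116, site 1:26, site 2:41, site 3:170 → nearest is site 1
(5, 8) — d² to each: site 0:52, site 1:2, site 2:25, site 3:98 → nearest is site 1
1 of the 4 points has site 3 as nearest.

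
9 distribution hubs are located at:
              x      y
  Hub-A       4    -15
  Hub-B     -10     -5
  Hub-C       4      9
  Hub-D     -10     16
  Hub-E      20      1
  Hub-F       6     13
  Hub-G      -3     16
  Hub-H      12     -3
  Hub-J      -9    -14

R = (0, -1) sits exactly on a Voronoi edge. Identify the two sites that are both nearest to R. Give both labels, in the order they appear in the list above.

Squared distances from R to each site:
d²(R, Hub-A) = (0−4)² + (-1−(-15))² = 16 + 196 = 212
d²(R, Hub-B) = (0−(-10))² + (-1−(-5))² = 100 + 16 = 116
d²(R, Hub-C) = (0−4)² + (-1−9)² = 16 + 100 = 116
d²(R, Hub-D) = (0−(-10))² + (-1−16)² = 100 + 289 = 389
d²(R, Hub-E) = (0−20)² + (-1−1)² = 400 + 4 = 404
d²(R, Hub-F) = (0−6)² + (-1−13)² = 36 + 196 = 232
d²(R, Hub-G) = (0−(-3))² + (-1−16)² = 9 + 289 = 298
d²(R, Hub-H) = (0−12)² + (-1−(-3))² = 144 + 4 = 148
d²(R, Hub-J) = (0−(-9))² + (-1−(-14))² = 81 + 169 = 250
R is equidistant from Hub-B and Hub-C (both at squared distance 116), and every other site is strictly farther — so R lies on the Hub-B–Hub-C Voronoi edge.

Hub-B and Hub-C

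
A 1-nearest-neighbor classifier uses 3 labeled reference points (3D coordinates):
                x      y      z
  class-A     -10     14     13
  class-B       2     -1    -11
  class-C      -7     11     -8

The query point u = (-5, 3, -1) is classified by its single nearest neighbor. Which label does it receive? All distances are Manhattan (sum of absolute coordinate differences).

class-C

d(u, class-A) = |-5−(-10)| + |3−14| + |-1−13| = 5 + 11 + 14 = 30
d(u, class-B) = |-5−2| + |3−(-1)| + |-1−(-11)| = 7 + 4 + 10 = 21
d(u, class-C) = |-5−(-7)| + |3−11| + |-1−(-8)| = 2 + 8 + 7 = 17
Minimum is at class-C.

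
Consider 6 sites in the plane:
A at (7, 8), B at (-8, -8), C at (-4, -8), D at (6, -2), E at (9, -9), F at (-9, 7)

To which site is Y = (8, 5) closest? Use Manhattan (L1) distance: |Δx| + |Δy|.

d(Y,A) = |8−7| + |5−8| = 1 + 3 = 4
d(Y,B) = |8−(-8)| + |5−(-8)| = 16 + 13 = 29
d(Y,C) = |8−(-4)| + |5−(-8)| = 12 + 13 = 25
d(Y,D) = |8−6| + |5−(-2)| = 2 + 7 = 9
d(Y,E) = |8−9| + |5−(-9)| = 1 + 14 = 15
d(Y,F) = |8−(-9)| + |5−7| = 17 + 2 = 19
Minimum is at A.

A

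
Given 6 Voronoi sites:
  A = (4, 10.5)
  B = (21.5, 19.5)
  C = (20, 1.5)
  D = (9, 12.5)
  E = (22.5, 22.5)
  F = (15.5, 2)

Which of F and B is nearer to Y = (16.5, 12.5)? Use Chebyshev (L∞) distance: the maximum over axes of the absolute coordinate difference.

d(Y,F) = max(1, 10.5) = 10.5
d(Y,B) = max(5, 7) = 7
10.5 > 7, so B is closer.

B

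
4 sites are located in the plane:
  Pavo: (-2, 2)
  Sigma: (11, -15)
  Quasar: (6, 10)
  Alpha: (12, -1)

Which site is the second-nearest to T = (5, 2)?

Alpha

Squared Euclidean distances:
d²(T, Pavo) = (5−(-2))² + (2−2)² = 49 + 0 = 49
d²(T, Sigma) = (5−11)² + (2−(-15))² = 36 + 289 = 325
d²(T, Quasar) = (5−6)² + (2−10)² = 1 + 64 = 65
d²(T, Alpha) = (5−12)² + (2−(-1))² = 49 + 9 = 58
Sorted ascending: Pavo, Alpha, Quasar, … — the second-nearest is Alpha.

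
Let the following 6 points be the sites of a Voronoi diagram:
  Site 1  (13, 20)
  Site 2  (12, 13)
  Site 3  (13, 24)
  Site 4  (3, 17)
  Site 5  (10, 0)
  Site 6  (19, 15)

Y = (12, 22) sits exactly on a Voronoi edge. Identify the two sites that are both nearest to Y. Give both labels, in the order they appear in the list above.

Site 1 and Site 3

Squared distances from Y to each site:
d²(Y, Site 1) = 1 + 4 = 5
d²(Y, Site 2) = 0 + 81 = 81
d²(Y, Site 3) = 1 + 4 = 5
d²(Y, Site 4) = 81 + 25 = 106
d²(Y, Site 5) = 4 + 484 = 488
d²(Y, Site 6) = 49 + 49 = 98
Y is equidistant from Site 1 and Site 3 (both at squared distance 5), and every other site is strictly farther — so Y lies on the Site 1–Site 3 Voronoi edge.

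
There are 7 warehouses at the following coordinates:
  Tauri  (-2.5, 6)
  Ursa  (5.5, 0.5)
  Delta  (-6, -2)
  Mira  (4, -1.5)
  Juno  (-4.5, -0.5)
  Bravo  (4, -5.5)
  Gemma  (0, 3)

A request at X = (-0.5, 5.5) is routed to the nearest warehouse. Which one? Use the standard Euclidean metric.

Tauri

Compare squared distances (the ordering matches that of the actual distances):
d²(X, Tauri) = (-0.5−(-2.5))² + (5.5−6)² = 4 + 0.25 = 4.25
d²(X, Ursa) = (-0.5−5.5)² + (5.5−0.5)² = 36 + 25 = 61
d²(X, Delta) = (-0.5−(-6))² + (5.5−(-2))² = 30.25 + 56.25 = 86.5
d²(X, Mira) = (-0.5−4)² + (5.5−(-1.5))² = 20.25 + 49 = 69.25
d²(X, Juno) = (-0.5−(-4.5))² + (5.5−(-0.5))² = 16 + 36 = 52
d²(X, Bravo) = (-0.5−4)² + (5.5−(-5.5))² = 20.25 + 121 = 141.25
d²(X, Gemma) = (-0.5−0)² + (5.5−3)² = 0.25 + 6.25 = 6.5
Tauri is nearest.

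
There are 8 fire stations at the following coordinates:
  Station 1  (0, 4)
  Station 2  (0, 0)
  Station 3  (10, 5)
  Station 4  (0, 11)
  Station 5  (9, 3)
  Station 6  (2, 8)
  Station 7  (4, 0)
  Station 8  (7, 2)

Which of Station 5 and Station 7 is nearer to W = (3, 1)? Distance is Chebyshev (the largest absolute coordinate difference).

Station 7

d(W, Station 5) = max(6, 2) = 6
d(W, Station 7) = max(1, 1) = 1
6 > 1, so Station 7 is closer.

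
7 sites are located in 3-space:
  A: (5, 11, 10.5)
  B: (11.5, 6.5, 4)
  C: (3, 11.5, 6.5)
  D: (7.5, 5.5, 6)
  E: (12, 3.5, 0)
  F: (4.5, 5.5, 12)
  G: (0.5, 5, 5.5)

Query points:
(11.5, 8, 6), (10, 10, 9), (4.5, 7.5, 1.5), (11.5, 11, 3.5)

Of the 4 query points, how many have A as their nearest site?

1

(11.5, 8, 6) — d² to each: A:71.5, B:6.25, C:84.75, D:22.25, E:56.5, F:91.25, G:130.25 → nearest is B
(10, 10, 9) — d² to each: A:28.25, B:39.5, C:57.5, D:35.5, E:127.25, F:59.5, G:127.5 → nearest is A
(4.5, 7.5, 1.5) — d² to each: A:93.5, B:56.25, C:43.25, D:33.25, E:74.5, F:114.25, G:38.25 → nearest is D
(11.5, 11, 3.5) — d² to each: A:91.25, B:20.5, C:81.5, D:52.5, E:68.75, F:151.5, G:161 → nearest is B
1 of the 4 points has A as nearest.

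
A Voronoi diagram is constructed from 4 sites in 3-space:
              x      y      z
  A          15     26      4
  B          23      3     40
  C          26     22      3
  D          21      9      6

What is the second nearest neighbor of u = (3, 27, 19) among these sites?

Compare squared distances (the ordering matches that of the actual distances):
|uA|² = (3−15)² + (27−26)² + (19−4)² = 144 + 1 + 225 = 370
|uB|² = (3−23)² + (27−3)² + (19−40)² = 400 + 576 + 441 = 1417
|uC|² = (3−26)² + (27−22)² + (19−3)² = 529 + 25 + 256 = 810
|uD|² = (3−21)² + (27−9)² + (19−6)² = 324 + 324 + 169 = 817
Sorted ascending: A, C, D, … — the second-nearest is C.

C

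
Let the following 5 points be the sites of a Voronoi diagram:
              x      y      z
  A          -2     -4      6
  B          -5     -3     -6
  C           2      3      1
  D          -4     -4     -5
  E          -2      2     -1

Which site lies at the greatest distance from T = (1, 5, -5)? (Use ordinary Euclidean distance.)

Compare squared distances (the ordering matches that of the actual distances):
|TA|² = (1−(-2))² + (5−(-4))² + (-5−6)² = 9 + 81 + 121 = 211
|TB|² = (1−(-5))² + (5−(-3))² + (-5−(-6))² = 36 + 64 + 1 = 101
|TC|² = (1−2)² + (5−3)² + (-5−1)² = 1 + 4 + 36 = 41
|TD|² = (1−(-4))² + (5−(-4))² + (-5−(-5))² = 25 + 81 + 0 = 106
|TE|² = (1−(-2))² + (5−2)² + (-5−(-1))² = 9 + 9 + 16 = 34
The largest is to A.

A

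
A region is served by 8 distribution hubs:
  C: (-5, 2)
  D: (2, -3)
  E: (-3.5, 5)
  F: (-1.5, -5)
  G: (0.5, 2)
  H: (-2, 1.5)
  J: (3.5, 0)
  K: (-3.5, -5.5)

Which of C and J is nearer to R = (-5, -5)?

Compare squared distances:
|RC|² = (-5−(-5))² + (-5−2)² = 0 + 49 = 49
|RJ|² = (-5−3.5)² + (-5−0)² = 72.25 + 25 = 97.25
49 < 97.25, so C is closer.

C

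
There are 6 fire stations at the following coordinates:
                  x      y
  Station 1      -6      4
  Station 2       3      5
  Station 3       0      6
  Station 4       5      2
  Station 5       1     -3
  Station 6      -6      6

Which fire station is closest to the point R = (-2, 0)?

Since √ is increasing, it suffices to compare squared distances:
d²(R, Station 1) = (-2−(-6))² + (0−4)² = 16 + 16 = 32
d²(R, Station 2) = (-2−3)² + (0−5)² = 25 + 25 = 50
d²(R, Station 3) = (-2−0)² + (0−6)² = 4 + 36 = 40
d²(R, Station 4) = (-2−5)² + (0−2)² = 49 + 4 = 53
d²(R, Station 5) = (-2−1)² + (0−(-3))² = 9 + 9 = 18
d²(R, Station 6) = (-2−(-6))² + (0−6)² = 16 + 36 = 52
Minimum is at Station 5.

Station 5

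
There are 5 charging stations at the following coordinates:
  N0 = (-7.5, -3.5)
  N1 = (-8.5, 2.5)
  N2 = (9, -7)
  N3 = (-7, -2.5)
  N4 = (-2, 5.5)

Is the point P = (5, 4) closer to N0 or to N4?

N4

Compare squared distances:
|PN0|² = (5−(-7.5))² + (4−(-3.5))² = 156.25 + 56.25 = 212.5
|PN4|² = (5−(-2))² + (4−5.5)² = 49 + 2.25 = 51.25
212.5 > 51.25, so N4 is closer.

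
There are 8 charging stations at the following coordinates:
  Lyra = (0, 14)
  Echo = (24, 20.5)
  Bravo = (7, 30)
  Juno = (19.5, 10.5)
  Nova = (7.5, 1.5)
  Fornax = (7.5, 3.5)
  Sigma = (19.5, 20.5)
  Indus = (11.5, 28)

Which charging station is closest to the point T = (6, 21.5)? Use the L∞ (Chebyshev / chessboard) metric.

d(T, Lyra) = max(6, 7.5) = 7.5
d(T, Echo) = max(18, 1) = 18
d(T, Bravo) = max(1, 8.5) = 8.5
d(T, Juno) = max(13.5, 11) = 13.5
d(T, Nova) = max(1.5, 20) = 20
d(T, Fornax) = max(1.5, 18) = 18
d(T, Sigma) = max(13.5, 1) = 13.5
d(T, Indus) = max(5.5, 6.5) = 6.5
Minimum is at Indus.

Indus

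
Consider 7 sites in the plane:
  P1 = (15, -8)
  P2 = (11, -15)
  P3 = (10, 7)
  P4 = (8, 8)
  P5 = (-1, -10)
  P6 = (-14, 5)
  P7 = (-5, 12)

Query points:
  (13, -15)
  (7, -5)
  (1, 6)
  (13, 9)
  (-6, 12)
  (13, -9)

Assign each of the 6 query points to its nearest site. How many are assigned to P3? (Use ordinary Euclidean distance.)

1

(13, -15) — d² to each: P1:53, P2:4, P3:493, P4:554, P5:221, P6:1129, P7:1053 → nearest is P2
(7, -5) — d² to each: P1:73, P2:116, P3:153, P4:170, P5:89, P6:541, P7:433 → nearest is P1
(1, 6) — d² to each: P1:392, P2:541, P3:82, P4:53, P5:260, P6:226, P7:72 → nearest is P4
(13, 9) — d² to each: P1:293, P2:580, P3:13, P4:26, P5:557, P6:745, P7:333 → nearest is P3
(-6, 12) — d² to each: P1:841, P2:1018, P3:281, P4:212, P5:509, P6:113, P7:1 → nearest is P7
(13, -9) — d² to each: P1:5, P2:40, P3:265, P4:314, P5:197, P6:925, P7:765 → nearest is P1
1 of the 6 points has P3 as nearest.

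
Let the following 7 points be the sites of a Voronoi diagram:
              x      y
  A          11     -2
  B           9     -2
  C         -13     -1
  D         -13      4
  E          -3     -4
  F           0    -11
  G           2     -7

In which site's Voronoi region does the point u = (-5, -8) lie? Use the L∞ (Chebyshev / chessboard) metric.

d(u,A) = max(16, 6) = 16
d(u,B) = max(14, 6) = 14
d(u,C) = max(8, 7) = 8
d(u,D) = max(8, 12) = 12
d(u,E) = max(2, 4) = 4
d(u,F) = max(5, 3) = 5
d(u,G) = max(7, 1) = 7
The smallest is to E, so u lies in the Voronoi region of E.

E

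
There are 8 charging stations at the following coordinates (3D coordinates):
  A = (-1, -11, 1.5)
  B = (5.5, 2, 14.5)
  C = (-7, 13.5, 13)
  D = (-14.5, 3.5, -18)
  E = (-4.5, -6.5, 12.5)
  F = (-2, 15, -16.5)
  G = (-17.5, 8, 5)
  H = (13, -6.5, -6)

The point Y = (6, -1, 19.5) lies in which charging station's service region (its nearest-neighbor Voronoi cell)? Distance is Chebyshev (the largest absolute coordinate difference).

B

d(Y,A) = max(7, 10, 18) = 18
d(Y,B) = max(0.5, 3, 5) = 5
d(Y,C) = max(13, 14.5, 6.5) = 14.5
d(Y,D) = max(20.5, 4.5, 37.5) = 37.5
d(Y,E) = max(10.5, 5.5, 7) = 10.5
d(Y,F) = max(8, 16, 36) = 36
d(Y,G) = max(23.5, 9, 14.5) = 23.5
d(Y,H) = max(7, 5.5, 25.5) = 25.5
The smallest is to B, so Y lies in the Voronoi region of B.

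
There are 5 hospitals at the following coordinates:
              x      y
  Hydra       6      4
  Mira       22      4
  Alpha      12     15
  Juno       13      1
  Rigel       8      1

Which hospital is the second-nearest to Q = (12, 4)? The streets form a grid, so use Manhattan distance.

Hydra

d(Q, Hydra) = |12−6| + |4−4| = 6 + 0 = 6
d(Q, Mira) = |12−22| + |4−4| = 10 + 0 = 10
d(Q, Alpha) = |12−12| + |4−15| = 0 + 11 = 11
d(Q, Juno) = |12−13| + |4−1| = 1 + 3 = 4
d(Q, Rigel) = |12−8| + |4−1| = 4 + 3 = 7
Sorted ascending: Juno, Hydra, Rigel, … — the second-nearest is Hydra.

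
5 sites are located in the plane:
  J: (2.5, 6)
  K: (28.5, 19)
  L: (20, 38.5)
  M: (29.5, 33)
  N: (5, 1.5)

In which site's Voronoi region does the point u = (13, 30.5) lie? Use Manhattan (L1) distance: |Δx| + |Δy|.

d(u,J) = |13−2.5| + |30.5−6| = 10.5 + 24.5 = 35
d(u,K) = |13−28.5| + |30.5−19| = 15.5 + 11.5 = 27
d(u,L) = |13−20| + |30.5−38.5| = 7 + 8 = 15
d(u,M) = |13−29.5| + |30.5−33| = 16.5 + 2.5 = 19
d(u,N) = |13−5| + |30.5−1.5| = 8 + 29 = 37
The smallest is to L, so u lies in the Voronoi region of L.

L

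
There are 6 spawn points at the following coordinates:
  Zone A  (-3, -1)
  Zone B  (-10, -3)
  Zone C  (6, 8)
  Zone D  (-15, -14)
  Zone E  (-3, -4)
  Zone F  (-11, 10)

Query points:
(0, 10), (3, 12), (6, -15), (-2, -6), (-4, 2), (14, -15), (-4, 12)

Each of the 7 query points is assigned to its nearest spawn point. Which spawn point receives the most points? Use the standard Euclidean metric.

Zone E

(0, 10) — d² to each: Zone A:130, Zone B:269, Zone C:40, Zone D:801, Zone E:205, Zone F:121 → nearest is Zone C
(3, 12) — d² to each: Zone A:205, Zone B:394, Zone C:25, Zone D:1000, Zone E:292, Zone F:200 → nearest is Zone C
(6, -15) — d² to each: Zone A:277, Zone B:400, Zone C:529, Zone D:442, Zone E:202, Zone F:914 → nearest is Zone E
(-2, -6) — d² to each: Zone A:26, Zone B:73, Zone C:260, Zone D:233, Zone E:5, Zone F:337 → nearest is Zone E
(-4, 2) — d² to each: Zone A:10, Zone B:61, Zone C:136, Zone D:377, Zone E:37, Zone F:113 → nearest is Zone A
(14, -15) — d² to each: Zone A:485, Zone B:720, Zone C:593, Zone D:842, Zone E:410, Zone F:1250 → nearest is Zone E
(-4, 12) — d² to each: Zone A:170, Zone B:261, Zone C:116, Zone D:797, Zone E:257, Zone F:53 → nearest is Zone F
Tally — Zone A:1, Zone C:2, Zone E:3, Zone F:1. Zone E captures the most (3).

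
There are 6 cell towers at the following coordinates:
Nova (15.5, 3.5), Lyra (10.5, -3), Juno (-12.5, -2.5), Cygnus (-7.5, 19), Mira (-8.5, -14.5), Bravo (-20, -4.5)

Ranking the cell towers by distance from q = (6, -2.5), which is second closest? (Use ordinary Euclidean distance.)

Nova

Compare squared distances (the ordering matches that of the actual distances):
d²(q, Nova) = (6−15.5)² + (-2.5−3.5)² = 90.25 + 36 = 126.25
d²(q, Lyra) = (6−10.5)² + (-2.5−(-3))² = 20.25 + 0.25 = 20.5
d²(q, Juno) = (6−(-12.5))² + (-2.5−(-2.5))² = 342.25 + 0 = 342.25
d²(q, Cygnus) = (6−(-7.5))² + (-2.5−19)² = 182.25 + 462.25 = 644.5
d²(q, Mira) = (6−(-8.5))² + (-2.5−(-14.5))² = 210.25 + 144 = 354.25
d²(q, Bravo) = (6−(-20))² + (-2.5−(-4.5))² = 676 + 4 = 680
Sorted ascending: Lyra, Nova, Juno, … — the second-nearest is Nova.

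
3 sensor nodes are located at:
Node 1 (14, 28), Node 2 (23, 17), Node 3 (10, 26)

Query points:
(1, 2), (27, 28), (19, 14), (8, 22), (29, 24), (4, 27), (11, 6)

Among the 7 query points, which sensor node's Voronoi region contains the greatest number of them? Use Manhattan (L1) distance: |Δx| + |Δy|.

Node 3

(1, 2) — d to each: Node 1:39, Node 2:37, Node 3:33 → nearest is Node 3
(27, 28) — d to each: Node 1:13, Node 2:15, Node 3:19 → nearest is Node 1
(19, 14) — d to each: Node 1:19, Node 2:7, Node 3:21 → nearest is Node 2
(8, 22) — d to each: Node 1:12, Node 2:20, Node 3:6 → nearest is Node 3
(29, 24) — d to each: Node 1:19, Node 2:13, Node 3:21 → nearest is Node 2
(4, 27) — d to each: Node 1:11, Node 2:29, Node 3:7 → nearest is Node 3
(11, 6) — d to each: Node 1:25, Node 2:23, Node 3:21 → nearest is Node 3
Tally — Node 1:1, Node 2:2, Node 3:4. Node 3 captures the most (4).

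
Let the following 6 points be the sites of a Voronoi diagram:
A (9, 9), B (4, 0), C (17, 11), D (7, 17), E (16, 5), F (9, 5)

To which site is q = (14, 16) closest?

C

Squared Euclidean distances:
|qA|² = (14−9)² + (16−9)² = 25 + 49 = 74
|qB|² = (14−4)² + (16−0)² = 100 + 256 = 356
|qC|² = (14−17)² + (16−11)² = 9 + 25 = 34
|qD|² = (14−7)² + (16−17)² = 49 + 1 = 50
|qE|² = (14−16)² + (16−5)² = 4 + 121 = 125
|qF|² = (14−9)² + (16−5)² = 25 + 121 = 146
The smallest is to C, so q lies in the Voronoi region of C.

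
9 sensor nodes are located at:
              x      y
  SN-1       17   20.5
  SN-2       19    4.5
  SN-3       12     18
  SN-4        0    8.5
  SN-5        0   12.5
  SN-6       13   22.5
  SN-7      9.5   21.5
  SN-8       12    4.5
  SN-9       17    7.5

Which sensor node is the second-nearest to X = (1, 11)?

SN-4

Since √ is increasing, it suffices to compare squared distances:
d²(X, SN-1) = (1−17)² + (11−20.5)² = 256 + 90.25 = 346.25
d²(X, SN-2) = (1−19)² + (11−4.5)² = 324 + 42.25 = 366.25
d²(X, SN-3) = (1−12)² + (11−18)² = 121 + 49 = 170
d²(X, SN-4) = (1−0)² + (11−8.5)² = 1 + 6.25 = 7.25
d²(X, SN-5) = (1−0)² + (11−12.5)² = 1 + 2.25 = 3.25
d²(X, SN-6) = (1−13)² + (11−22.5)² = 144 + 132.25 = 276.25
d²(X, SN-7) = (1−9.5)² + (11−21.5)² = 72.25 + 110.25 = 182.5
d²(X, SN-8) = (1−12)² + (11−4.5)² = 121 + 42.25 = 163.25
d²(X, SN-9) = (1−17)² + (11−7.5)² = 256 + 12.25 = 268.25
Sorted ascending: SN-5, SN-4, SN-8, … — the second-nearest is SN-4.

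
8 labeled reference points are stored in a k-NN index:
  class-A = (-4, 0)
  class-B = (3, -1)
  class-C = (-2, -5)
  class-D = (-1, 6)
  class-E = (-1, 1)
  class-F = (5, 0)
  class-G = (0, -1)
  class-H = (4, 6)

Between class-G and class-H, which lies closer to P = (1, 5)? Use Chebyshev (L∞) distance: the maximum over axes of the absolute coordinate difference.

d(P, class-G) = max(1, 6) = 6
d(P, class-H) = max(3, 1) = 3
6 > 3, so class-H is closer.

class-H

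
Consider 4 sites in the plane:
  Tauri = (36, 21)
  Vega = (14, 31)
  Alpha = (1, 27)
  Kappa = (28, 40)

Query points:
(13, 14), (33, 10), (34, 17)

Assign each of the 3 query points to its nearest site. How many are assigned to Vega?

1

(13, 14) — d² to each: Tauri:578, Vega:290, Alpha:313, Kappa:901 → nearest is Vega
(33, 10) — d² to each: Tauri:130, Vega:802, Alpha:1313, Kappa:925 → nearest is Tauri
(34, 17) — d² to each: Tauri:20, Vega:596, Alpha:1189, Kappa:565 → nearest is Tauri
1 of the 3 points has Vega as nearest.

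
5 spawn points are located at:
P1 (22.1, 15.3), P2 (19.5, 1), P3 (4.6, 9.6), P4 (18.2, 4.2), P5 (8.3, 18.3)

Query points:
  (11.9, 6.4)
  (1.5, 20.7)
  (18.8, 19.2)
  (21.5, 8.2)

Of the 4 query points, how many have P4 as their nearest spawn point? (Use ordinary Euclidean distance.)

(11.9, 6.4) — d² to each: P1:183.25, P2:86.92, P3:63.53, P4:44.53, P5:154.57 → nearest is P4
(1.5, 20.7) — d² to each: P1:453.52, P2:712.09, P3:132.82, P4:551.14, P5:52 → nearest is P5
(18.8, 19.2) — d² to each: P1:26.1, P2:331.73, P3:293.8, P4:225.36, P5:111.06 → nearest is P1
(21.5, 8.2) — d² to each: P1:50.77, P2:55.84, P3:287.57, P4:26.89, P5:276.25 → nearest is P4
2 of the 4 points have P4 as nearest.

2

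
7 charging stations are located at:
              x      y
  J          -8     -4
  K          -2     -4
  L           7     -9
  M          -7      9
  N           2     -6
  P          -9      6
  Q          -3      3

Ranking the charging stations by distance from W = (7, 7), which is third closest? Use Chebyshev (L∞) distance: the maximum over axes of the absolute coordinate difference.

d(W,J) = max(15, 11) = 15
d(W,K) = max(9, 11) = 11
d(W,L) = max(0, 16) = 16
d(W,M) = max(14, 2) = 14
d(W,N) = max(5, 13) = 13
d(W,P) = max(16, 1) = 16
d(W,Q) = max(10, 4) = 10
Sorted ascending: Q, K, N, M, … — the third-nearest is N.

N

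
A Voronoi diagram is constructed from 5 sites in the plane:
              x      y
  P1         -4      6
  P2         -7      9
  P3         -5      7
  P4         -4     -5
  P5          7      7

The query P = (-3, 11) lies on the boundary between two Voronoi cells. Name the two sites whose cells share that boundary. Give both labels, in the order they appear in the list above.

Squared distances from P to each site:
|PP1|² = (-3−(-4))² + (11−6)² = 1 + 25 = 26
|PP2|² = (-3−(-7))² + (11−9)² = 16 + 4 = 20
|PP3|² = (-3−(-5))² + (11−7)² = 4 + 16 = 20
|PP4|² = (-3−(-4))² + (11−(-5))² = 1 + 256 = 257
|PP5|² = (-3−7)² + (11−7)² = 100 + 16 = 116
P is equidistant from P2 and P3 (both at squared distance 20), and every other site is strictly farther — so P lies on the P2–P3 Voronoi edge.

P2 and P3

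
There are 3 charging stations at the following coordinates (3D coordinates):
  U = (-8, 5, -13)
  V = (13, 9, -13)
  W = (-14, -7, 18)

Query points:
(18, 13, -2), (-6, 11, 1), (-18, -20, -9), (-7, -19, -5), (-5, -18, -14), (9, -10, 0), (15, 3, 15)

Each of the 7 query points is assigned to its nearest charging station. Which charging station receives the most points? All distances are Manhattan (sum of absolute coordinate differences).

(18, 13, -2) — d to each: U:45, V:20, W:72 → nearest is V
(-6, 11, 1) — d to each: U:22, V:35, W:43 → nearest is U
(-18, -20, -9) — d to each: U:39, V:64, W:44 → nearest is U
(-7, -19, -5) — d to each: U:33, V:56, W:42 → nearest is U
(-5, -18, -14) — d to each: U:27, V:46, W:52 → nearest is U
(9, -10, 0) — d to each: U:45, V:36, W:44 → nearest is V
(15, 3, 15) — d to each: U:53, V:36, W:42 → nearest is V
Tally — U:4, V:3. U captures the most (4).

U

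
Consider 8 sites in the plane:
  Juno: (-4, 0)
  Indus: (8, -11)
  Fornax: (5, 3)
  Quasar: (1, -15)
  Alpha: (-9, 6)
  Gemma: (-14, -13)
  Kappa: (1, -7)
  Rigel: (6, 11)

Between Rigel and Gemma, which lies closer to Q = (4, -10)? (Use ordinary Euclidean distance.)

Gemma

Compare squared distances:
d²(Q, Rigel) = (4−6)² + (-10−11)² = 4 + 441 = 445
d²(Q, Gemma) = (4−(-14))² + (-10−(-13))² = 324 + 9 = 333
445 > 333, so Gemma is closer.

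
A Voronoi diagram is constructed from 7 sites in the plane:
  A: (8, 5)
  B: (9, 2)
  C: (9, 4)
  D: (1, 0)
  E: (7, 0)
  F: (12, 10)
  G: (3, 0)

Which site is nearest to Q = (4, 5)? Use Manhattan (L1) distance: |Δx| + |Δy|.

d(Q,A) = 4 + 0 = 4
d(Q,B) = 5 + 3 = 8
d(Q,C) = 5 + 1 = 6
d(Q,D) = 3 + 5 = 8
d(Q,E) = 3 + 5 = 8
d(Q,F) = 8 + 5 = 13
d(Q,G) = 1 + 5 = 6
A is nearest.

A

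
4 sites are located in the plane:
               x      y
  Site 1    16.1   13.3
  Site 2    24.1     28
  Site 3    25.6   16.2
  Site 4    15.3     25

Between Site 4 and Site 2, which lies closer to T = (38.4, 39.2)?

Compare squared distances:
d²(T, Site 4) = (38.4−15.3)² + (39.2−25)² = 533.61 + 201.64 = 735.25
d²(T, Site 2) = (38.4−24.1)² + (39.2−28)² = 204.49 + 125.44 = 329.93
735.25 > 329.93, so Site 2 is closer.

Site 2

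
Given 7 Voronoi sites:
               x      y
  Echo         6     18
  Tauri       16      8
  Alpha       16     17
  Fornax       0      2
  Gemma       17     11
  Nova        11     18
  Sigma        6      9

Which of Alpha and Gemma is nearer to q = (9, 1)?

Gemma

Compare squared distances:
d²(q, Alpha) = (9−16)² + (1−17)² = 49 + 256 = 305
d²(q, Gemma) = (9−17)² + (1−11)² = 64 + 100 = 164
305 > 164, so Gemma is closer.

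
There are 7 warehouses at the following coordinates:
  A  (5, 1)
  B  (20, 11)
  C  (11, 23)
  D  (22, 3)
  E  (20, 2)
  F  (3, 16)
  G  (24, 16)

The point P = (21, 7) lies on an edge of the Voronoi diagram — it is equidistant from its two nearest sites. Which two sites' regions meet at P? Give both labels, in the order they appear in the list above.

Squared distances from P to each site:
|PA|² = (21−5)² + (7−1)² = 256 + 36 = 292
|PB|² = (21−20)² + (7−11)² = 1 + 16 = 17
|PC|² = (21−11)² + (7−23)² = 100 + 256 = 356
|PD|² = (21−22)² + (7−3)² = 1 + 16 = 17
|PE|² = (21−20)² + (7−2)² = 1 + 25 = 26
|PF|² = (21−3)² + (7−16)² = 324 + 81 = 405
|PG|² = (21−24)² + (7−16)² = 9 + 81 = 90
P is equidistant from B and D (both at squared distance 17), and every other site is strictly farther — so P lies on the B–D Voronoi edge.

B and D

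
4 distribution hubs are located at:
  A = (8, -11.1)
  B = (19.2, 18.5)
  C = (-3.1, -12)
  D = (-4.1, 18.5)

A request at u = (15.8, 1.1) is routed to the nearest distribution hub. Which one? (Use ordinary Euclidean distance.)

Compare squared distances (the ordering matches that of the actual distances):
|uA|² = (15.8−8)² + (1.1−(-11.1))² = 60.84 + 148.84 = 209.68
|uB|² = (15.8−19.2)² + (1.1−18.5)² = 11.56 + 302.76 = 314.32
|uC|² = (15.8−(-3.1))² + (1.1−(-12))² = 357.21 + 171.61 = 528.82
|uD|² = (15.8−(-4.1))² + (1.1−18.5)² = 396.01 + 302.76 = 698.77
The smallest is to A, so u lies in the Voronoi region of A.

A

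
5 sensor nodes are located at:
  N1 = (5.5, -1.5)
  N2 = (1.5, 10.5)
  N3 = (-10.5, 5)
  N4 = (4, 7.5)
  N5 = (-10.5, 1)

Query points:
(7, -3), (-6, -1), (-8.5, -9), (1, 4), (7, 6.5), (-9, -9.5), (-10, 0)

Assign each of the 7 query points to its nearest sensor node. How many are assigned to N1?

1

(7, -3) — d² to each: N1:4.5, N2:212.5, N3:370.25, N4:119.25, N5:322.25 → nearest is N1
(-6, -1) — d² to each: N1:132.5, N2:188.5, N3:56.25, N4:172.25, N5:24.25 → nearest is N5
(-8.5, -9) — d² to each: N1:252.25, N2:480.25, N3:200, N4:428.5, N5:104 → nearest is N5
(1, 4) — d² to each: N1:50.5, N2:42.5, N3:133.25, N4:21.25, N5:141.25 → nearest is N4
(7, 6.5) — d² to each: N1:66.25, N2:46.25, N3:308.5, N4:10, N5:336.5 → nearest is N4
(-9, -9.5) — d² to each: N1:274.25, N2:510.25, N3:212.5, N4:458, N5:112.5 → nearest is N5
(-10, 0) — d² to each: N1:242.5, N2:242.5, N3:25.25, N4:252.25, N5:1.25 → nearest is N5
1 of the 7 points has N1 as nearest.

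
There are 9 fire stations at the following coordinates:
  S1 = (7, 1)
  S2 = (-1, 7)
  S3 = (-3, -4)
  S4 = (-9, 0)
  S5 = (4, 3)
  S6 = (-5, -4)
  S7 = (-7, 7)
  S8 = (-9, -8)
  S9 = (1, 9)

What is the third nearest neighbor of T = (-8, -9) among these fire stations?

Squared Euclidean distances:
|TS1|² = 225 + 100 = 325
|TS2|² = 49 + 256 = 305
|TS3|² = 25 + 25 = 50
|TS4|² = 1 + 81 = 82
|TS5|² = 144 + 144 = 288
|TS6|² = 9 + 25 = 34
|TS7|² = 1 + 256 = 257
|TS8|² = 1 + 1 = 2
|TS9|² = 81 + 324 = 405
Sorted ascending: S8, S6, S3, S4, … — the third-nearest is S3.

S3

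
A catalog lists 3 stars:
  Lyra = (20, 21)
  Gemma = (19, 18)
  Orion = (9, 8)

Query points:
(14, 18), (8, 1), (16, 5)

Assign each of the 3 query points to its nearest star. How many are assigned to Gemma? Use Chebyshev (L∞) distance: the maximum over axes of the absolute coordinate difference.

(14, 18) — d to each: Lyra:6, Gemma:5, Orion:10 → nearest is Gemma
(8, 1) — d to each: Lyra:20, Gemma:17, Orion:7 → nearest is Orion
(16, 5) — d to each: Lyra:16, Gemma:13, Orion:7 → nearest is Orion
1 of the 3 points has Gemma as nearest.

1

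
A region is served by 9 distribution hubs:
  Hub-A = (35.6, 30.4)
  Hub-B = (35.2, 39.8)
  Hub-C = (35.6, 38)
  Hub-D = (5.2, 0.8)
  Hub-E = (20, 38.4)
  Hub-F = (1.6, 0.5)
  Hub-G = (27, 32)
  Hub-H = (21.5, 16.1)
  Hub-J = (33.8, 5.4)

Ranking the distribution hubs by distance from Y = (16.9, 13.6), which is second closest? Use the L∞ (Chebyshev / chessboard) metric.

Hub-D

d(Y, Hub-A) = max(18.7, 16.8) = 18.7
d(Y, Hub-B) = max(18.3, 26.2) = 26.2
d(Y, Hub-C) = max(18.7, 24.4) = 24.4
d(Y, Hub-D) = max(11.7, 12.8) = 12.8
d(Y, Hub-E) = max(3.1, 24.8) = 24.8
d(Y, Hub-F) = max(15.3, 13.1) = 15.3
d(Y, Hub-G) = max(10.1, 18.4) = 18.4
d(Y, Hub-H) = max(4.6, 2.5) = 4.6
d(Y, Hub-J) = max(16.9, 8.2) = 16.9
Sorted ascending: Hub-H, Hub-D, Hub-F, … — the second-nearest is Hub-D.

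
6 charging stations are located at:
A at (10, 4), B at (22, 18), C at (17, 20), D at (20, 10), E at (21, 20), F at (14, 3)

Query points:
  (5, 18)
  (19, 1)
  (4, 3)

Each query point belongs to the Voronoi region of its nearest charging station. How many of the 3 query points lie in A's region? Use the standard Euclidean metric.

1

(5, 18) — d² to each: A:221, B:289, C:148, D:289, E:260, F:306 → nearest is C
(19, 1) — d² to each: A:90, B:298, C:365, D:82, E:365, F:29 → nearest is F
(4, 3) — d² to each: A:37, B:549, C:458, D:305, E:578, F:100 → nearest is A
1 of the 3 points has A as nearest.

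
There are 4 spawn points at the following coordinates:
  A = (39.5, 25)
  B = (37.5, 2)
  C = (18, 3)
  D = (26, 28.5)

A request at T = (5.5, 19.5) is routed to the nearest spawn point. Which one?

C

Compare squared distances (the ordering matches that of the actual distances):
|TA|² = (5.5−39.5)² + (19.5−25)² = 1156 + 30.25 = 1186.25
|TB|² = (5.5−37.5)² + (19.5−2)² = 1024 + 306.25 = 1330.25
|TC|² = (5.5−18)² + (19.5−3)² = 156.25 + 272.25 = 428.5
|TD|² = (5.5−26)² + (19.5−28.5)² = 420.25 + 81 = 501.25
C is nearest.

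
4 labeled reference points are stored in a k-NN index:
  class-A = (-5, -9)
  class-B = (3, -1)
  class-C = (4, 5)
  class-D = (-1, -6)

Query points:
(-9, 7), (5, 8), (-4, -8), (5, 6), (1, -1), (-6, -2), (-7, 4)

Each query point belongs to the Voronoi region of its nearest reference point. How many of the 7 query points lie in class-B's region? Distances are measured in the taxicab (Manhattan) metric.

(-9, 7) — d to each: class-A:20, class-B:20, class-C:15, class-D:21 → nearest is class-C
(5, 8) — d to each: class-A:27, class-B:11, class-C:4, class-D:20 → nearest is class-C
(-4, -8) — d to each: class-A:2, class-B:14, class-C:21, class-D:5 → nearest is class-A
(5, 6) — d to each: class-A:25, class-B:9, class-C:2, class-D:18 → nearest is class-C
(1, -1) — d to each: class-A:14, class-B:2, class-C:9, class-D:7 → nearest is class-B
(-6, -2) — d to each: class-A:8, class-B:10, class-C:17, class-D:9 → nearest is class-A
(-7, 4) — d to each: class-A:15, class-B:15, class-C:12, class-D:16 → nearest is class-C
1 of the 7 points has class-B as nearest.

1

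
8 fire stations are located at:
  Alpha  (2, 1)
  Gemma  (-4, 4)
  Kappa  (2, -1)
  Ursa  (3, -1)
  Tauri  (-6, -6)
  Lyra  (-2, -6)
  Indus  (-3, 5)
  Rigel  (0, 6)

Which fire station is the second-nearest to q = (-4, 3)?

Compare squared distances (the ordering matches that of the actual distances):
d²(q, Alpha) = (-4−2)² + (3−1)² = 36 + 4 = 40
d²(q, Gemma) = (-4−(-4))² + (3−4)² = 0 + 1 = 1
d²(q, Kappa) = (-4−2)² + (3−(-1))² = 36 + 16 = 52
d²(q, Ursa) = (-4−3)² + (3−(-1))² = 49 + 16 = 65
d²(q, Tauri) = (-4−(-6))² + (3−(-6))² = 4 + 81 = 85
d²(q, Lyra) = (-4−(-2))² + (3−(-6))² = 4 + 81 = 85
d²(q, Indus) = (-4−(-3))² + (3−5)² = 1 + 4 = 5
d²(q, Rigel) = (-4−0)² + (3−6)² = 16 + 9 = 25
Sorted ascending: Gemma, Indus, Rigel, … — the second-nearest is Indus.

Indus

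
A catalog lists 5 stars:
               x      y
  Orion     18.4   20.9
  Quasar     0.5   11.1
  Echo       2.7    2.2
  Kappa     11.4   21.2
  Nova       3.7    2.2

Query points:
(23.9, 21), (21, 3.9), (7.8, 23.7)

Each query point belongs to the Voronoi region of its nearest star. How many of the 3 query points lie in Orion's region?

2

(23.9, 21) — d² to each: Orion:30.26, Quasar:645.57, Echo:802.88, Kappa:156.29, Nova:761.48 → nearest is Orion
(21, 3.9) — d² to each: Orion:295.76, Quasar:472.09, Echo:337.78, Kappa:391.45, Nova:302.18 → nearest is Orion
(7.8, 23.7) — d² to each: Orion:120.2, Quasar:212.05, Echo:488.26, Kappa:19.21, Nova:479.06 → nearest is Kappa
2 of the 3 points have Orion as nearest.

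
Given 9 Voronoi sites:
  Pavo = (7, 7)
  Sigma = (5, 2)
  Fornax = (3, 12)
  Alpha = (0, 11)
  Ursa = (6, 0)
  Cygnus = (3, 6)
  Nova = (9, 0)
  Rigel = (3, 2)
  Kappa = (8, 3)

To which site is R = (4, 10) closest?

Compare squared distances (the ordering matches that of the actual distances):
d²(R, Pavo) = (4−7)² + (10−7)² = 9 + 9 = 18
d²(R, Sigma) = (4−5)² + (10−2)² = 1 + 64 = 65
d²(R, Fornax) = (4−3)² + (10−12)² = 1 + 4 = 5
d²(R, Alpha) = (4−0)² + (10−11)² = 16 + 1 = 17
d²(R, Ursa) = (4−6)² + (10−0)² = 4 + 100 = 104
d²(R, Cygnus) = (4−3)² + (10−6)² = 1 + 16 = 17
d²(R, Nova) = (4−9)² + (10−0)² = 25 + 100 = 125
d²(R, Rigel) = (4−3)² + (10−2)² = 1 + 64 = 65
d²(R, Kappa) = (4−8)² + (10−3)² = 16 + 49 = 65
Minimum is at Fornax.

Fornax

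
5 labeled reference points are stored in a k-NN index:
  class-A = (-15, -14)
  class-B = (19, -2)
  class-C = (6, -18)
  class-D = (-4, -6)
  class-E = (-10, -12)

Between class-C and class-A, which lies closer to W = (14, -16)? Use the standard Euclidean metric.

class-C

Compare squared distances:
d²(W, class-C) = (14−6)² + (-16−(-18))² = 64 + 4 = 68
d²(W, class-A) = (14−(-15))² + (-16−(-14))² = 841 + 4 = 845
68 < 845, so class-C is closer.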